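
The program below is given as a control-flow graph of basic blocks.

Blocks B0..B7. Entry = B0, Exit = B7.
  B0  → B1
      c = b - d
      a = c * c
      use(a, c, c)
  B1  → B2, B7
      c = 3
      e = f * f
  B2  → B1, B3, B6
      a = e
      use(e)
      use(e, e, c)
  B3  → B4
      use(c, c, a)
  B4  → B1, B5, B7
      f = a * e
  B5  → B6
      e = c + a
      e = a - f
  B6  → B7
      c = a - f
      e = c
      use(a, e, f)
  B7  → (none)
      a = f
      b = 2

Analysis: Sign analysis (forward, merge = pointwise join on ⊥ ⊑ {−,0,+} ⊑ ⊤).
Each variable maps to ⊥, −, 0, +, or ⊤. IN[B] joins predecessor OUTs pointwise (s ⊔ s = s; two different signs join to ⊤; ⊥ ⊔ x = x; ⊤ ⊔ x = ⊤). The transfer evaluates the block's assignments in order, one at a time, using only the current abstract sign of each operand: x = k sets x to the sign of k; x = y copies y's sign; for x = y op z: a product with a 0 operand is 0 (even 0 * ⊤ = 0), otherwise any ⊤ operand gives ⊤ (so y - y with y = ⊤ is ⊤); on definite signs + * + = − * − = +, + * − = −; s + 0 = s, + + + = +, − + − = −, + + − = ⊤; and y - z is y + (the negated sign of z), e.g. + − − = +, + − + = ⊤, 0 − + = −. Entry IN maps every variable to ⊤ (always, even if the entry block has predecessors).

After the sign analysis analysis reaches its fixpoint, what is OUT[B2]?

Per-block solution:
  B0:  IN=(all ⊤)  OUT=(all ⊤)
  B1:  IN=(all ⊤)  OUT={c:+; rest ⊤}
  B2:  IN={c:+; rest ⊤}  OUT={c:+; rest ⊤}
  B3:  IN={c:+; rest ⊤}  OUT={c:+; rest ⊤}
  B4:  IN={c:+; rest ⊤}  OUT={c:+; rest ⊤}
  B5:  IN={c:+; rest ⊤}  OUT={c:+; rest ⊤}
  B6:  IN={c:+; rest ⊤}  OUT=(all ⊤)
  B7:  IN=(all ⊤)  OUT={b:+; rest ⊤}

Merge at B2: IN[B2] = OUT[B1] = {a: ⊤, b: ⊤, c: +, d: ⊤, e: ⊤, f: ⊤}
Applying B2's transfer function to that IN value gives OUT[B2] (row B2 above).

Answer: {a: ⊤, b: ⊤, c: +, d: ⊤, e: ⊤, f: ⊤}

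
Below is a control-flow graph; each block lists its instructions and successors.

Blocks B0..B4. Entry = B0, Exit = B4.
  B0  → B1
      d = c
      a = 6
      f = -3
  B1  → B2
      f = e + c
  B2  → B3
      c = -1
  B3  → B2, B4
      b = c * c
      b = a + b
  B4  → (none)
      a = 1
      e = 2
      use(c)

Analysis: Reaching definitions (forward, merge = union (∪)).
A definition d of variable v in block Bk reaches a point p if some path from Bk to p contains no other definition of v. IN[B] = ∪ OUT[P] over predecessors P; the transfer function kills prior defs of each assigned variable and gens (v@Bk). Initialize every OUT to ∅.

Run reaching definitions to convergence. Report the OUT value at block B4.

Fixpoint table:
  B0:  IN={}  OUT={a@B0, d@B0, f@B0}
  B1:  IN={a@B0, d@B0, f@B0}  OUT={a@B0, d@B0, f@B1}
  B2:  IN={a@B0, b@B3, c@B2, d@B0, f@B1}  OUT={a@B0, b@B3, c@B2, d@B0, f@B1}
  B3:  IN={a@B0, b@B3, c@B2, d@B0, f@B1}  OUT={a@B0, b@B3, c@B2, d@B0, f@B1}
  B4:  IN={a@B0, b@B3, c@B2, d@B0, f@B1}  OUT={a@B4, b@B3, c@B2, d@B0, e@B4, f@B1}

Merge at B4: IN[B4] = OUT[B3] = {a@B0, b@B3, c@B2, d@B0, f@B1}
Applying B4's transfer function to that IN value gives OUT[B4] (row B4 above).

Answer: {a@B4, b@B3, c@B2, d@B0, e@B4, f@B1}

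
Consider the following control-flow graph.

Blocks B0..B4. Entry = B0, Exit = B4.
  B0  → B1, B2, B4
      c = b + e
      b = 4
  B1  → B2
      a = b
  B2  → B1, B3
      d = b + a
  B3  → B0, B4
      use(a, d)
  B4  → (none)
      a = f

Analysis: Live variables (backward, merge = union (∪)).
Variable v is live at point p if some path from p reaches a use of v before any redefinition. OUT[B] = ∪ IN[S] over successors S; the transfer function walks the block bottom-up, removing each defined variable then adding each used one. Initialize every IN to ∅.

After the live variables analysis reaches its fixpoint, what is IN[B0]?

Fixpoint table:
  B0:   IN={a, b, e, f}   OUT={a, b, e, f}
  B1:   IN={b, e, f}   OUT={a, b, e, f}
  B2:   IN={a, b, e, f}   OUT={a, b, d, e, f}
  B3:   IN={a, b, d, e, f}   OUT={a, b, e, f}
  B4:   IN={f}   OUT={}

Merge at B0: OUT[B0] = IN[B1] ⊔ IN[B2] ⊔ IN[B4] = {a, b, e, f}
Applying B0's transfer function to that OUT value gives IN[B0] (row B0 above).

Answer: {a, b, e, f}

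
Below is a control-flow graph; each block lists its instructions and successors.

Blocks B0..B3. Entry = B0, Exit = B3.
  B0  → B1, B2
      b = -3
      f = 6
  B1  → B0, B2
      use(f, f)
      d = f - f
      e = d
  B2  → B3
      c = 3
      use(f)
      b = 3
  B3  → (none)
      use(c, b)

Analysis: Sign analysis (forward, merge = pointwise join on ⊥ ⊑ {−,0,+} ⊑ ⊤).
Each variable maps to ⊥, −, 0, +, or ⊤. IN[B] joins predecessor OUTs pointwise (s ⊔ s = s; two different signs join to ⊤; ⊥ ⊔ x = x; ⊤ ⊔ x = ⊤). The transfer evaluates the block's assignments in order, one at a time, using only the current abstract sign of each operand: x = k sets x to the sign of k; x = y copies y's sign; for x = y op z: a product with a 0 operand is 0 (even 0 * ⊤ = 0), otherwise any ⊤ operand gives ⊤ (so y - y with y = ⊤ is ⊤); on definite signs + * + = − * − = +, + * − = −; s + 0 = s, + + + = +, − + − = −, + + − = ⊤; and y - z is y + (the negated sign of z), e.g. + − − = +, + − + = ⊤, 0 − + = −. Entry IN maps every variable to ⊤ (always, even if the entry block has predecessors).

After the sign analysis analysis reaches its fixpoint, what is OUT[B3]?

Fixpoint table:
  B0:  IN=(all ⊤)  OUT={b:-, f:+; rest ⊤}
  B1:  IN={b:-, f:+; rest ⊤}  OUT={b:-, f:+; rest ⊤}
  B2:  IN={b:-, f:+; rest ⊤}  OUT={b:+, c:+, f:+; rest ⊤}
  B3:  IN={b:+, c:+, f:+; rest ⊤}  OUT={b:+, c:+, f:+; rest ⊤}

Merge at B3: IN[B3] = OUT[B2] = {a: ⊤, b: +, c: +, d: ⊤, e: ⊤, f: +}
Applying B3's transfer function to that IN value gives OUT[B3] (row B3 above).

Answer: {a: ⊤, b: +, c: +, d: ⊤, e: ⊤, f: +}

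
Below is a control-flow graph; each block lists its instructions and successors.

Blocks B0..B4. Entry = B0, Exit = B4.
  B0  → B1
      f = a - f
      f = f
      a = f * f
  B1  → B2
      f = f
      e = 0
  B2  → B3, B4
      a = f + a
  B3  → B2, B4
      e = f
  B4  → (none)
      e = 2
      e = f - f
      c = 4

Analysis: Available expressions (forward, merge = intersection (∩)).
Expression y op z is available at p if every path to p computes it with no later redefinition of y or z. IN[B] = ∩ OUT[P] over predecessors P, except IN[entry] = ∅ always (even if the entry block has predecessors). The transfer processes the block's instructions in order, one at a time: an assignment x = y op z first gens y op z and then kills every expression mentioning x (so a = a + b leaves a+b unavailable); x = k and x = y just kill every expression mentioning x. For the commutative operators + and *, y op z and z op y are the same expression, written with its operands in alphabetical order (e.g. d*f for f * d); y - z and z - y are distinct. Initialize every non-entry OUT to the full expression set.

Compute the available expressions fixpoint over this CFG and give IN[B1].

Fixpoint table:
  B0:  IN={}  OUT={f*f}
  B1:  IN={f*f}  OUT={}
  B2:  IN={}  OUT={}
  B3:  IN={}  OUT={}
  B4:  IN={}  OUT={f-f}

Merge at B1: IN[B1] = OUT[B0] = {f*f}

Answer: {f*f}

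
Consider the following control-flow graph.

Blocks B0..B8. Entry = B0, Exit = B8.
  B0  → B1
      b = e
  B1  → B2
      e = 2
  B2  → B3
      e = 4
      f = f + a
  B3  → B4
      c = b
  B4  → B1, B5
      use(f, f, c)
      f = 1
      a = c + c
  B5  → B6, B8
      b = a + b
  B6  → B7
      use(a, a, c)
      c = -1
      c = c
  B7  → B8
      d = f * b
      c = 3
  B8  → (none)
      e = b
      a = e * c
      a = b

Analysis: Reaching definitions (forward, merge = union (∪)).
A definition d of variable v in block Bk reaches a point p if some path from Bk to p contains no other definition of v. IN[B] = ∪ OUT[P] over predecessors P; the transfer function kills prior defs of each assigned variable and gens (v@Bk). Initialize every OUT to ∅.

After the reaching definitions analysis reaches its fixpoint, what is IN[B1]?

Answer: {a@B4, b@B0, c@B3, e@B2, f@B4}

Trace:
Fixpoint table:
  B0:  IN={}  OUT={b@B0}
  B1:  IN={a@B4, b@B0, c@B3, e@B2, f@B4}  OUT={a@B4, b@B0, c@B3, e@B1, f@B4}
  B2:  IN={a@B4, b@B0, c@B3, e@B1, f@B4}  OUT={a@B4, b@B0, c@B3, e@B2, f@B2}
  B3:  IN={a@B4, b@B0, c@B3, e@B2, f@B2}  OUT={a@B4, b@B0, c@B3, e@B2, f@B2}
  B4:  IN={a@B4, b@B0, c@B3, e@B2, f@B2}  OUT={a@B4, b@B0, c@B3, e@B2, f@B4}
  B5:  IN={a@B4, b@B0, c@B3, e@B2, f@B4}  OUT={a@B4, b@B5, c@B3, e@B2, f@B4}
  B6:  IN={a@B4, b@B5, c@B3, e@B2, f@B4}  OUT={a@B4, b@B5, c@B6, e@B2, f@B4}
  B7:  IN={a@B4, b@B5, c@B6, e@B2, f@B4}  OUT={a@B4, b@B5, c@B7, d@B7, e@B2, f@B4}
  B8:  IN={a@B4, b@B5, c@B3, c@B7, d@B7, e@B2, f@B4}  OUT={a@B8, b@B5, c@B3, c@B7, d@B7, e@B8, f@B4}

Merge at B1: IN[B1] = OUT[B0] ⊔ OUT[B4] = {a@B4, b@B0, c@B3, e@B2, f@B4}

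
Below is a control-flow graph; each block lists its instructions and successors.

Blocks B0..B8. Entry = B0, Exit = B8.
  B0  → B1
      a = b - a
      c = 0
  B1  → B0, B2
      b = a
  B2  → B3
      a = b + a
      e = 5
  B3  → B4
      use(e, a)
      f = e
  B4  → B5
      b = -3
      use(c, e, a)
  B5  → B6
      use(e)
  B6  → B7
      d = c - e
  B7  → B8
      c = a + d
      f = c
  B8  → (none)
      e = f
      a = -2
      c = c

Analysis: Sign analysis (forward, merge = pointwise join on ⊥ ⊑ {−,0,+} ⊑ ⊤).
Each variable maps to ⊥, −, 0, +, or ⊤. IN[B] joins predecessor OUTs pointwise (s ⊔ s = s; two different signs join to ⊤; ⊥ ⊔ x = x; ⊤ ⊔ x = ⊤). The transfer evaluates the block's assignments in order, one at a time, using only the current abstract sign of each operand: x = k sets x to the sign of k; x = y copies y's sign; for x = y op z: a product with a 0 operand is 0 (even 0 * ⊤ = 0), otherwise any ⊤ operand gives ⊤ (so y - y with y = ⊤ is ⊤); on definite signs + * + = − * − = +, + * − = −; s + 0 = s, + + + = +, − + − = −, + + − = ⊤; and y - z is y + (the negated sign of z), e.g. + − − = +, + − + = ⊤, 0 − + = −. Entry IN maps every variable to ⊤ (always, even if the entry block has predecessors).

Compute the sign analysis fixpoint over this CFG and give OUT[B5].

Answer: {a: ⊤, b: -, c: 0, d: ⊤, e: +, f: +}

Working:
Converged values:
  B0: | IN=(all ⊤) | OUT={c:0; rest ⊤}
  B1: | IN={c:0; rest ⊤} | OUT={c:0; rest ⊤}
  B2: | IN={c:0; rest ⊤} | OUT={c:0, e:+; rest ⊤}
  B3: | IN={c:0, e:+; rest ⊤} | OUT={c:0, e:+, f:+; rest ⊤}
  B4: | IN={c:0, e:+, f:+; rest ⊤} | OUT={b:-, c:0, e:+, f:+; rest ⊤}
  B5: | IN={b:-, c:0, e:+, f:+; rest ⊤} | OUT={b:-, c:0, e:+, f:+; rest ⊤}
  B6: | IN={b:-, c:0, e:+, f:+; rest ⊤} | OUT={b:-, c:0, d:-, e:+, f:+; rest ⊤}
  B7: | IN={b:-, c:0, d:-, e:+, f:+; rest ⊤} | OUT={b:-, d:-, e:+; rest ⊤}
  B8: | IN={b:-, d:-, e:+; rest ⊤} | OUT={a:-, b:-, d:-; rest ⊤}

Merge at B5: IN[B5] = OUT[B4] = {a: ⊤, b: -, c: 0, d: ⊤, e: +, f: +}
Applying B5's transfer function to that IN value gives OUT[B5] (row B5 above).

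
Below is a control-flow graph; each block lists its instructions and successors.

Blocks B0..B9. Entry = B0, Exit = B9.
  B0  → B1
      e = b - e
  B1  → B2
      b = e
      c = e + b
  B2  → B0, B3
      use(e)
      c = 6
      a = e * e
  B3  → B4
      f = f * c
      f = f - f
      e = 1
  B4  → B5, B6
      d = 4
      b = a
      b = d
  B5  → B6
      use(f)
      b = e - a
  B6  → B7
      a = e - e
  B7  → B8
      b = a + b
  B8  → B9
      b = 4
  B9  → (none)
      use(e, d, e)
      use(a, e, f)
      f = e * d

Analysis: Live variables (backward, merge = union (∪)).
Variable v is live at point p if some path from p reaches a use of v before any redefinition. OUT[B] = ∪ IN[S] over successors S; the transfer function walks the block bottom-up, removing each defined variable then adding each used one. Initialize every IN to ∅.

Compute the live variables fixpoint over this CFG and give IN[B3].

Per-block solution:
  B0: | IN={b, e, f} | OUT={e, f}
  B1: | IN={e, f} | OUT={b, e, f}
  B2: | IN={b, e, f} | OUT={a, b, c, e, f}
  B3: | IN={a, c, f} | OUT={a, e, f}
  B4: | IN={a, e, f} | OUT={a, b, d, e, f}
  B5: | IN={a, d, e, f} | OUT={b, d, e, f}
  B6: | IN={b, d, e, f} | OUT={a, b, d, e, f}
  B7: | IN={a, b, d, e, f} | OUT={a, d, e, f}
  B8: | IN={a, d, e, f} | OUT={a, d, e, f}
  B9: | IN={a, d, e, f} | OUT={}

Merge at B3: OUT[B3] = IN[B4] = {a, e, f}
Applying B3's transfer function to that OUT value gives IN[B3] (row B3 above).

Answer: {a, c, f}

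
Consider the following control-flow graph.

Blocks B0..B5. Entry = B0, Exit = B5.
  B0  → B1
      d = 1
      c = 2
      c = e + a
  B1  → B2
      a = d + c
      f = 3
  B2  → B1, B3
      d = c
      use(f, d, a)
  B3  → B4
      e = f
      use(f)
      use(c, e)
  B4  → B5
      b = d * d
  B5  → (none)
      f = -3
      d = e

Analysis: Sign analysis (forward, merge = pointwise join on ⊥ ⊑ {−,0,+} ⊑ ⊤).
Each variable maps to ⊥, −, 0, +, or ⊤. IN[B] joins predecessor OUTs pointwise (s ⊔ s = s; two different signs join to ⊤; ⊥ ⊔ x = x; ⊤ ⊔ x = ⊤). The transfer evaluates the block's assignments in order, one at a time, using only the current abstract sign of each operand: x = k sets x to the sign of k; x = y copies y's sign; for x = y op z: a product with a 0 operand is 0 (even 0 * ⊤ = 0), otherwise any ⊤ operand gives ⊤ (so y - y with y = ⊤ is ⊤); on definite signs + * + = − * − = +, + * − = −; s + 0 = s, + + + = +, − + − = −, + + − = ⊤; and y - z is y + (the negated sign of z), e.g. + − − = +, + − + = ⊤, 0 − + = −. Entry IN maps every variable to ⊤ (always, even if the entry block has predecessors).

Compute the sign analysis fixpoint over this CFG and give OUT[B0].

Answer: {a: ⊤, b: ⊤, c: ⊤, d: +, e: ⊤, f: ⊤}

Working:
Converged values:
  B0:  IN=(all ⊤)  OUT={d:+; rest ⊤}
  B1:  IN=(all ⊤)  OUT={f:+; rest ⊤}
  B2:  IN={f:+; rest ⊤}  OUT={f:+; rest ⊤}
  B3:  IN={f:+; rest ⊤}  OUT={e:+, f:+; rest ⊤}
  B4:  IN={e:+, f:+; rest ⊤}  OUT={e:+, f:+; rest ⊤}
  B5:  IN={e:+, f:+; rest ⊤}  OUT={d:+, e:+, f:-; rest ⊤}

B0 is the boundary node: IN[B0] = {a: ⊤, b: ⊤, c: ⊤, d: ⊤, e: ⊤, f: ⊤}
Applying B0's transfer function to that IN value gives OUT[B0] (row B0 above).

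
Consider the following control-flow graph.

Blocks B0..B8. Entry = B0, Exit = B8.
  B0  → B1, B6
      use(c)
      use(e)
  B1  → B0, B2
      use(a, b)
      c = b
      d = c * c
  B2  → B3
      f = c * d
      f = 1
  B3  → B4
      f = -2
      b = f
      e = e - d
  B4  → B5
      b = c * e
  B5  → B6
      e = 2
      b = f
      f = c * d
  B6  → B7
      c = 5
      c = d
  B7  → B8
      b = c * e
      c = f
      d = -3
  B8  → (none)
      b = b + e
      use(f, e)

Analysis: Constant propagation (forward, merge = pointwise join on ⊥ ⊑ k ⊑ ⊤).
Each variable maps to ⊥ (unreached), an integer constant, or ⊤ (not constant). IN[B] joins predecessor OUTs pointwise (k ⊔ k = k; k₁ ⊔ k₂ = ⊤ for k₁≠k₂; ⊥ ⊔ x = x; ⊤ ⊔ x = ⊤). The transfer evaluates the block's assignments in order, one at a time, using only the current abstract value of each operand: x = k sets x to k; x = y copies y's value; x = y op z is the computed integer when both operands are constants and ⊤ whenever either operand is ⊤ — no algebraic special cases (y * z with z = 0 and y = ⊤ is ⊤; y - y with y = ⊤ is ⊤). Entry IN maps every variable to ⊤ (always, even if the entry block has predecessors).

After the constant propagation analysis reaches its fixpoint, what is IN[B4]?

Answer: {a: ⊤, b: -2, c: ⊤, d: ⊤, e: ⊤, f: -2}

Working:
Converged values:
  B0:  IN=(all ⊤)  OUT=(all ⊤)
  B1:  IN=(all ⊤)  OUT=(all ⊤)
  B2:  IN=(all ⊤)  OUT={f:1; rest ⊤}
  B3:  IN={f:1; rest ⊤}  OUT={b:-2, f:-2; rest ⊤}
  B4:  IN={b:-2, f:-2; rest ⊤}  OUT={f:-2; rest ⊤}
  B5:  IN={f:-2; rest ⊤}  OUT={b:-2, e:2; rest ⊤}
  B6:  IN=(all ⊤)  OUT=(all ⊤)
  B7:  IN=(all ⊤)  OUT={d:-3; rest ⊤}
  B8:  IN={d:-3; rest ⊤}  OUT={d:-3; rest ⊤}

Merge at B4: IN[B4] = OUT[B3] = {a: ⊤, b: -2, c: ⊤, d: ⊤, e: ⊤, f: -2}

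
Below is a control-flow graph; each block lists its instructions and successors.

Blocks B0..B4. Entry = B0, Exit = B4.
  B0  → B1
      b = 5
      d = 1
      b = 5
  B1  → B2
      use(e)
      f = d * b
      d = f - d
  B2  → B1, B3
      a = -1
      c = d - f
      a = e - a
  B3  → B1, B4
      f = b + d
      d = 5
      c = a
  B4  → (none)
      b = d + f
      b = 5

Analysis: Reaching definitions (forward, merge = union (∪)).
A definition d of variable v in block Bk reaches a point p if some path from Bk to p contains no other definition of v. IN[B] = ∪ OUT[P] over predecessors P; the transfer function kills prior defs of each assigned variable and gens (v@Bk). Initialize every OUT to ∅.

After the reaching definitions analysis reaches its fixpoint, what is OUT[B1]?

Answer: {a@B2, b@B0, c@B2, c@B3, d@B1, f@B1}

Working:
Fixpoint table:
  B0:   IN={}   OUT={b@B0, d@B0}
  B1:   IN={a@B2, b@B0, c@B2, c@B3, d@B0, d@B1, d@B3, f@B1, f@B3}   OUT={a@B2, b@B0, c@B2, c@B3, d@B1, f@B1}
  B2:   IN={a@B2, b@B0, c@B2, c@B3, d@B1, f@B1}   OUT={a@B2, b@B0, c@B2, d@B1, f@B1}
  B3:   IN={a@B2, b@B0, c@B2, d@B1, f@B1}   OUT={a@B2, b@B0, c@B3, d@B3, f@B3}
  B4:   IN={a@B2, b@B0, c@B3, d@B3, f@B3}   OUT={a@B2, b@B4, c@B3, d@B3, f@B3}

Merge at B1: IN[B1] = OUT[B0] ⊔ OUT[B2] ⊔ OUT[B3] = {a@B2, b@B0, c@B2, c@B3, d@B0, d@B1, d@B3, f@B1, f@B3}
Applying B1's transfer function to that IN value gives OUT[B1] (row B1 above).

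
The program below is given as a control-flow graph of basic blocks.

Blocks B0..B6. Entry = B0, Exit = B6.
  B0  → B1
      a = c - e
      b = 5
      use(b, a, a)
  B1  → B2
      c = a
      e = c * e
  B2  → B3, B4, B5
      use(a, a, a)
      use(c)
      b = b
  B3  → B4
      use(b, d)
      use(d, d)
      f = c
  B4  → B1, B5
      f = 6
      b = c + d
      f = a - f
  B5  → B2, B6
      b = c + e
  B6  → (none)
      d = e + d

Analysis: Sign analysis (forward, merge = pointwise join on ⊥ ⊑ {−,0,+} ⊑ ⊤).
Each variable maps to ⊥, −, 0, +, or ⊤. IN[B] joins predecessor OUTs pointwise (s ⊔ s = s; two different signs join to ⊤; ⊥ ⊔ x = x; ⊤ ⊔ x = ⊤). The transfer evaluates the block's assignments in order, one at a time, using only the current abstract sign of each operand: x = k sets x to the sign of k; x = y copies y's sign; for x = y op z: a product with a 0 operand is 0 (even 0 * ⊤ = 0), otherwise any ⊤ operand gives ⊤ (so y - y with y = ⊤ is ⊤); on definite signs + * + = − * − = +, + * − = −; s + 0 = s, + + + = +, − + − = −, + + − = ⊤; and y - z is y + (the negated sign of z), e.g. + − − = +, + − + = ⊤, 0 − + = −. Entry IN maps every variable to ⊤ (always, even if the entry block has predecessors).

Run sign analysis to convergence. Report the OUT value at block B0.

Answer: {a: ⊤, b: +, c: ⊤, d: ⊤, e: ⊤, f: ⊤}

Working:
Per-block solution:
  B0:  IN=(all ⊤)  OUT={b:+; rest ⊤}
  B1:  IN=(all ⊤)  OUT=(all ⊤)
  B2:  IN=(all ⊤)  OUT=(all ⊤)
  B3:  IN=(all ⊤)  OUT=(all ⊤)
  B4:  IN=(all ⊤)  OUT=(all ⊤)
  B5:  IN=(all ⊤)  OUT=(all ⊤)
  B6:  IN=(all ⊤)  OUT=(all ⊤)

B0 is the boundary node: IN[B0] = {a: ⊤, b: ⊤, c: ⊤, d: ⊤, e: ⊤, f: ⊤}
Applying B0's transfer function to that IN value gives OUT[B0] (row B0 above).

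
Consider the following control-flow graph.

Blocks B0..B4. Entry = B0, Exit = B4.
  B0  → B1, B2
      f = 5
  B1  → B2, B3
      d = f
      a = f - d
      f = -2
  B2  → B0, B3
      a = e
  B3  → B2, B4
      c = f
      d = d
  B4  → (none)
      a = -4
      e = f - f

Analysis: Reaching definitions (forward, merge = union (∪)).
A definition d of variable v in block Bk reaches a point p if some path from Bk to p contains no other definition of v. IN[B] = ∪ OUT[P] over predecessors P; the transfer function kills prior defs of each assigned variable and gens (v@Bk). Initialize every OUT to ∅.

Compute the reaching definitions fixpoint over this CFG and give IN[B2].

Answer: {a@B1, a@B2, c@B3, d@B1, d@B3, f@B0, f@B1}

Derivation:
Fixpoint table:
  B0: | IN={a@B2, c@B3, d@B1, d@B3, f@B0, f@B1} | OUT={a@B2, c@B3, d@B1, d@B3, f@B0}
  B1: | IN={a@B2, c@B3, d@B1, d@B3, f@B0} | OUT={a@B1, c@B3, d@B1, f@B1}
  B2: | IN={a@B1, a@B2, c@B3, d@B1, d@B3, f@B0, f@B1} | OUT={a@B2, c@B3, d@B1, d@B3, f@B0, f@B1}
  B3: | IN={a@B1, a@B2, c@B3, d@B1, d@B3, f@B0, f@B1} | OUT={a@B1, a@B2, c@B3, d@B3, f@B0, f@B1}
  B4: | IN={a@B1, a@B2, c@B3, d@B3, f@B0, f@B1} | OUT={a@B4, c@B3, d@B3, e@B4, f@B0, f@B1}

Merge at B2: IN[B2] = OUT[B0] ⊔ OUT[B1] ⊔ OUT[B3] = {a@B1, a@B2, c@B3, d@B1, d@B3, f@B0, f@B1}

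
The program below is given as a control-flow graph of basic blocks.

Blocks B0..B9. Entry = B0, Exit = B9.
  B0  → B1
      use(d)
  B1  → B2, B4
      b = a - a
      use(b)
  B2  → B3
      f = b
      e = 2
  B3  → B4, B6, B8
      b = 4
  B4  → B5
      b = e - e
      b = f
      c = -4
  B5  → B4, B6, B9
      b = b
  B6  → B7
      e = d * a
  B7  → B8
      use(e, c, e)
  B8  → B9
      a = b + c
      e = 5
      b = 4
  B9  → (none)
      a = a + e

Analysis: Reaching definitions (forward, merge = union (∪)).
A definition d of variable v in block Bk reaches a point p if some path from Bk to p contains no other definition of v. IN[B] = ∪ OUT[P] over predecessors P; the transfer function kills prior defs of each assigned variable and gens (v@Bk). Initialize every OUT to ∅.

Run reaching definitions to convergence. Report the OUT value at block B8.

Fixpoint table:
  B0:  IN={}  OUT={}
  B1:  IN={}  OUT={b@B1}
  B2:  IN={b@B1}  OUT={b@B1, e@B2, f@B2}
  B3:  IN={b@B1, e@B2, f@B2}  OUT={b@B3, e@B2, f@B2}
  B4:  IN={b@B1, b@B3, b@B5, c@B4, e@B2, f@B2}  OUT={b@B4, c@B4, e@B2, f@B2}
  B5:  IN={b@B4, c@B4, e@B2, f@B2}  OUT={b@B5, c@B4, e@B2, f@B2}
  B6:  IN={b@B3, b@B5, c@B4, e@B2, f@B2}  OUT={b@B3, b@B5, c@B4, e@B6, f@B2}
  B7:  IN={b@B3, b@B5, c@B4, e@B6, f@B2}  OUT={b@B3, b@B5, c@B4, e@B6, f@B2}
  B8:  IN={b@B3, b@B5, c@B4, e@B2, e@B6, f@B2}  OUT={a@B8, b@B8, c@B4, e@B8, f@B2}
  B9:  IN={a@B8, b@B5, b@B8, c@B4, e@B2, e@B8, f@B2}  OUT={a@B9, b@B5, b@B8, c@B4, e@B2, e@B8, f@B2}

Merge at B8: IN[B8] = OUT[B3] ⊔ OUT[B7] = {b@B3, b@B5, c@B4, e@B2, e@B6, f@B2}
Applying B8's transfer function to that IN value gives OUT[B8] (row B8 above).

Answer: {a@B8, b@B8, c@B4, e@B8, f@B2}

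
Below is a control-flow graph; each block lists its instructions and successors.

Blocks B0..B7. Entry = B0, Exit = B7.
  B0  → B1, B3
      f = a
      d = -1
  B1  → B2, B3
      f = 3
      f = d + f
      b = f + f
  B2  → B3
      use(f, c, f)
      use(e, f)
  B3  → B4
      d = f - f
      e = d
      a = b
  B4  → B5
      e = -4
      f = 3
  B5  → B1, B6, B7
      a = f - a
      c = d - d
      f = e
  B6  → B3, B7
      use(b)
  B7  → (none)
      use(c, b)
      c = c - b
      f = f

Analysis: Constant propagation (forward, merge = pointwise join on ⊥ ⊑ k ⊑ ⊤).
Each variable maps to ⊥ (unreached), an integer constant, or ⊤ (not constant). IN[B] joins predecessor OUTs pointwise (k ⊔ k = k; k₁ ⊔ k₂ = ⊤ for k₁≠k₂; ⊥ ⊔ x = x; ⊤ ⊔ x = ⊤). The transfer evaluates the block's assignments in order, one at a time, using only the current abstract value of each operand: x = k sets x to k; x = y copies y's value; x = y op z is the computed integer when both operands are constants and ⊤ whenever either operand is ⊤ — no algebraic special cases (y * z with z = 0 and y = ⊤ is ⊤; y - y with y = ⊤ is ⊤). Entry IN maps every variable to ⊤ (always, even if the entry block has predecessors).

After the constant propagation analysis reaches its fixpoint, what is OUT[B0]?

Converged values:
  B0:  IN=(all ⊤)  OUT={d:-1; rest ⊤}
  B1:  IN=(all ⊤)  OUT=(all ⊤)
  B2:  IN=(all ⊤)  OUT=(all ⊤)
  B3:  IN=(all ⊤)  OUT=(all ⊤)
  B4:  IN=(all ⊤)  OUT={e:-4, f:3; rest ⊤}
  B5:  IN={e:-4, f:3; rest ⊤}  OUT={e:-4, f:-4; rest ⊤}
  B6:  IN={e:-4, f:-4; rest ⊤}  OUT={e:-4, f:-4; rest ⊤}
  B7:  IN={e:-4, f:-4; rest ⊤}  OUT={e:-4, f:-4; rest ⊤}

B0 is the boundary node: IN[B0] = {a: ⊤, b: ⊤, c: ⊤, d: ⊤, e: ⊤, f: ⊤}
Applying B0's transfer function to that IN value gives OUT[B0] (row B0 above).

Answer: {a: ⊤, b: ⊤, c: ⊤, d: -1, e: ⊤, f: ⊤}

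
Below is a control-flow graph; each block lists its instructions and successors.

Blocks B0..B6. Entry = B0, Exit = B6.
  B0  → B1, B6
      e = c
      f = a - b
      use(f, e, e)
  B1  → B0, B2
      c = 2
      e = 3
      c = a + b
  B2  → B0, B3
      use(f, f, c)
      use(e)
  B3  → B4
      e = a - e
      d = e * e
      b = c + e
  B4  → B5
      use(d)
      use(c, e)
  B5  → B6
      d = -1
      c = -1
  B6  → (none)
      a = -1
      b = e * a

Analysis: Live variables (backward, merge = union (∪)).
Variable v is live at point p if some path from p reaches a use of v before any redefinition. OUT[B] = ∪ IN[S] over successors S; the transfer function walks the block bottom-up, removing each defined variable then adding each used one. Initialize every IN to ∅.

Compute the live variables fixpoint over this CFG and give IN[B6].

Fixpoint table:
  B0: | IN={a, b, c} | OUT={a, b, e, f}
  B1: | IN={a, b, f} | OUT={a, b, c, e, f}
  B2: | IN={a, b, c, e, f} | OUT={a, b, c, e}
  B3: | IN={a, c, e} | OUT={c, d, e}
  B4: | IN={c, d, e} | OUT={e}
  B5: | IN={e} | OUT={e}
  B6: | IN={e} | OUT={}

B6 is the boundary node: OUT[B6] = {}
Applying B6's transfer function to that OUT value gives IN[B6] (row B6 above).

Answer: {e}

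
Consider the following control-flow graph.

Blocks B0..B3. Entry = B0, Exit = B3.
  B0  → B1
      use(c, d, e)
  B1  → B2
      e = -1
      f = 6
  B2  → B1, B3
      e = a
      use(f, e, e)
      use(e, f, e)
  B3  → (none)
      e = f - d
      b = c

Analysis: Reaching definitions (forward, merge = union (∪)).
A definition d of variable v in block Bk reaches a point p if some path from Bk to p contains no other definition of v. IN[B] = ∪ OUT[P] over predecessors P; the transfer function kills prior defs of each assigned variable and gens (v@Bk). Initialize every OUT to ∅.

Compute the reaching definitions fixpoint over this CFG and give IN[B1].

Fixpoint table:
  B0:  IN={}  OUT={}
  B1:  IN={e@B2, f@B1}  OUT={e@B1, f@B1}
  B2:  IN={e@B1, f@B1}  OUT={e@B2, f@B1}
  B3:  IN={e@B2, f@B1}  OUT={b@B3, e@B3, f@B1}

Merge at B1: IN[B1] = OUT[B0] ⊔ OUT[B2] = {e@B2, f@B1}

Answer: {e@B2, f@B1}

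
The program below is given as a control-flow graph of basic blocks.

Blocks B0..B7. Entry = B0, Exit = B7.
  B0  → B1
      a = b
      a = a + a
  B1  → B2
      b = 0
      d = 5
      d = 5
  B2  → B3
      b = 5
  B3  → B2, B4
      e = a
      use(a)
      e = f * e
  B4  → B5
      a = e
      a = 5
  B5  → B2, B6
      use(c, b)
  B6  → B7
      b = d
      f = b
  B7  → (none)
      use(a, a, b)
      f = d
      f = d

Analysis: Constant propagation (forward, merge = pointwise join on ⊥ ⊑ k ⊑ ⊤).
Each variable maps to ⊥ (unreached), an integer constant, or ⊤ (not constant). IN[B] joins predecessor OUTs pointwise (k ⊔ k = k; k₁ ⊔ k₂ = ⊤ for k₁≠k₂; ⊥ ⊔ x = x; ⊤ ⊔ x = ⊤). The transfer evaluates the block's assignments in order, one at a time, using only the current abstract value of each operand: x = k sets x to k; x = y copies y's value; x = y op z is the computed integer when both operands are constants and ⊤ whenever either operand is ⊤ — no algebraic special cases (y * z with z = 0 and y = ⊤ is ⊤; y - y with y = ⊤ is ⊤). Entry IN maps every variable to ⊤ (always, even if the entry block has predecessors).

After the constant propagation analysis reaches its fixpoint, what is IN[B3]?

Answer: {a: ⊤, b: 5, c: ⊤, d: 5, e: ⊤, f: ⊤}

Trace:
Per-block solution:
  B0:  IN=(all ⊤)  OUT=(all ⊤)
  B1:  IN=(all ⊤)  OUT={b:0, d:5; rest ⊤}
  B2:  IN={d:5; rest ⊤}  OUT={b:5, d:5; rest ⊤}
  B3:  IN={b:5, d:5; rest ⊤}  OUT={b:5, d:5; rest ⊤}
  B4:  IN={b:5, d:5; rest ⊤}  OUT={a:5, b:5, d:5; rest ⊤}
  B5:  IN={a:5, b:5, d:5; rest ⊤}  OUT={a:5, b:5, d:5; rest ⊤}
  B6:  IN={a:5, b:5, d:5; rest ⊤}  OUT={a:5, b:5, d:5, f:5; rest ⊤}
  B7:  IN={a:5, b:5, d:5, f:5; rest ⊤}  OUT={a:5, b:5, d:5, f:5; rest ⊤}

Merge at B3: IN[B3] = OUT[B2] = {a: ⊤, b: 5, c: ⊤, d: 5, e: ⊤, f: ⊤}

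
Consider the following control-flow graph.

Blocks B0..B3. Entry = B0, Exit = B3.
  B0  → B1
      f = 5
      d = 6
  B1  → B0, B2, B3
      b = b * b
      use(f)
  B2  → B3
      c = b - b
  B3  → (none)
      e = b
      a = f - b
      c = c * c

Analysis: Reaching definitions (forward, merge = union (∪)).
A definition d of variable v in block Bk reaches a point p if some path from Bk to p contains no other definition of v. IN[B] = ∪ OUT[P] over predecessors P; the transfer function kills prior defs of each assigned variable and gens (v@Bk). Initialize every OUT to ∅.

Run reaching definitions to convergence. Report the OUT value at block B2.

Answer: {b@B1, c@B2, d@B0, f@B0}

Derivation:
Per-block solution:
  B0:  IN={b@B1, d@B0, f@B0}  OUT={b@B1, d@B0, f@B0}
  B1:  IN={b@B1, d@B0, f@B0}  OUT={b@B1, d@B0, f@B0}
  B2:  IN={b@B1, d@B0, f@B0}  OUT={b@B1, c@B2, d@B0, f@B0}
  B3:  IN={b@B1, c@B2, d@B0, f@B0}  OUT={a@B3, b@B1, c@B3, d@B0, e@B3, f@B0}

Merge at B2: IN[B2] = OUT[B1] = {b@B1, d@B0, f@B0}
Applying B2's transfer function to that IN value gives OUT[B2] (row B2 above).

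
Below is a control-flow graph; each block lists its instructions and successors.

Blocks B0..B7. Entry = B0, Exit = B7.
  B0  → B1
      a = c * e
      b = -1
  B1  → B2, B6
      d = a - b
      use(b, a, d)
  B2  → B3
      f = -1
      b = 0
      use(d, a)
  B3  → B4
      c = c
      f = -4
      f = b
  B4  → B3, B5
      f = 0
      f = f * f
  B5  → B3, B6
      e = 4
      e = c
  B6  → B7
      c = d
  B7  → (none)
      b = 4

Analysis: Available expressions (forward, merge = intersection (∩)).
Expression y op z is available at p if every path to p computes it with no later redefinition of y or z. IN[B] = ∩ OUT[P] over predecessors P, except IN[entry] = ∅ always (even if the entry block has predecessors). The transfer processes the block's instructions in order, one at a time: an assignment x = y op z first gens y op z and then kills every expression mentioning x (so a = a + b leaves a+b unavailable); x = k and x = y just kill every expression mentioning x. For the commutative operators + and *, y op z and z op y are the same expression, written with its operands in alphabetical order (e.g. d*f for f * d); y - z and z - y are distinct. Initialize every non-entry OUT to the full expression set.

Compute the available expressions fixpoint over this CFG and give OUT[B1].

Fixpoint table:
  B0:  IN={}  OUT={c*e}
  B1:  IN={c*e}  OUT={a-b, c*e}
  B2:  IN={a-b, c*e}  OUT={c*e}
  B3:  IN={}  OUT={}
  B4:  IN={}  OUT={}
  B5:  IN={}  OUT={}
  B6:  IN={}  OUT={}
  B7:  IN={}  OUT={}

Merge at B1: IN[B1] = OUT[B0] = {c*e}
Applying B1's transfer function to that IN value gives OUT[B1] (row B1 above).

Answer: {a-b, c*e}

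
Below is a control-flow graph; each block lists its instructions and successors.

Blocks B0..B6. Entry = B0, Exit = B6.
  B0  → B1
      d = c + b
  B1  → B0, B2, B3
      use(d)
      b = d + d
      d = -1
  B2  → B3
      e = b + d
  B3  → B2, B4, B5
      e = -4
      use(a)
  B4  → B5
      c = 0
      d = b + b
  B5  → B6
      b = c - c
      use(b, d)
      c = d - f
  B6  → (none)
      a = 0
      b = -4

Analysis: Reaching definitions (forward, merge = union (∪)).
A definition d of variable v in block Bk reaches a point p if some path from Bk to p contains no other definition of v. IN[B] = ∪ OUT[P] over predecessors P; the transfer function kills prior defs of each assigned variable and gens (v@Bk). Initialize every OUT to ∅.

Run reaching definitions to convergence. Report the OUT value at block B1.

Per-block solution:
  B0:  IN={b@B1, d@B1}  OUT={b@B1, d@B0}
  B1:  IN={b@B1, d@B0}  OUT={b@B1, d@B1}
  B2:  IN={b@B1, d@B1, e@B3}  OUT={b@B1, d@B1, e@B2}
  B3:  IN={b@B1, d@B1, e@B2}  OUT={b@B1, d@B1, e@B3}
  B4:  IN={b@B1, d@B1, e@B3}  OUT={b@B1, c@B4, d@B4, e@B3}
  B5:  IN={b@B1, c@B4, d@B1, d@B4, e@B3}  OUT={b@B5, c@B5, d@B1, d@B4, e@B3}
  B6:  IN={b@B5, c@B5, d@B1, d@B4, e@B3}  OUT={a@B6, b@B6, c@B5, d@B1, d@B4, e@B3}

Merge at B1: IN[B1] = OUT[B0] = {b@B1, d@B0}
Applying B1's transfer function to that IN value gives OUT[B1] (row B1 above).

Answer: {b@B1, d@B1}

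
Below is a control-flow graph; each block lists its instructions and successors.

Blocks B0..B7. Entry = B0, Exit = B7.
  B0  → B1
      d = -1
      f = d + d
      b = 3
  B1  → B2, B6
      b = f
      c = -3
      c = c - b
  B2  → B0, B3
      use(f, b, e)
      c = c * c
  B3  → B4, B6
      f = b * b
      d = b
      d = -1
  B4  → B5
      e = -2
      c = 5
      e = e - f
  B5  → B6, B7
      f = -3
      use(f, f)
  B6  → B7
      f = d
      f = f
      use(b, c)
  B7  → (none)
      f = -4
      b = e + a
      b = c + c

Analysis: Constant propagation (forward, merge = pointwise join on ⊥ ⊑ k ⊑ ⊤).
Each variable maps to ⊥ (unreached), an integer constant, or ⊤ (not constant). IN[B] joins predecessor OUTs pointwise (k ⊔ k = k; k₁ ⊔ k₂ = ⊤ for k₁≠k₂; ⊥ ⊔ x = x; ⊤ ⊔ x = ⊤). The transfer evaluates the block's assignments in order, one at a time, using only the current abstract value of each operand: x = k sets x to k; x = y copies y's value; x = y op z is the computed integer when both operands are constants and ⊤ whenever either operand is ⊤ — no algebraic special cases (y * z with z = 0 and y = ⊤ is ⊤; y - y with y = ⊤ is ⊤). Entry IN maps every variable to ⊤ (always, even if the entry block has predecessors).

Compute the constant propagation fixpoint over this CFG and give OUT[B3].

Per-block solution:
  B0:   IN=(all ⊤)   OUT={b:3, d:-1, f:-2; rest ⊤}
  B1:   IN={b:3, d:-1, f:-2; rest ⊤}   OUT={b:-2, c:-1, d:-1, f:-2; rest ⊤}
  B2:   IN={b:-2, c:-1, d:-1, f:-2; rest ⊤}   OUT={b:-2, c:1, d:-1, f:-2; rest ⊤}
  B3:   IN={b:-2, c:1, d:-1, f:-2; rest ⊤}   OUT={b:-2, c:1, d:-1, f:4; rest ⊤}
  B4:   IN={b:-2, c:1, d:-1, f:4; rest ⊤}   OUT={b:-2, c:5, d:-1, e:-6, f:4; rest ⊤}
  B5:   IN={b:-2, c:5, d:-1, e:-6, f:4; rest ⊤}   OUT={b:-2, c:5, d:-1, e:-6, f:-3; rest ⊤}
  B6:   IN={b:-2, d:-1; rest ⊤}   OUT={b:-2, d:-1, f:-1; rest ⊤}
  B7:   IN={b:-2, d:-1; rest ⊤}   OUT={d:-1, f:-4; rest ⊤}

Merge at B3: IN[B3] = OUT[B2] = {a: ⊤, b: -2, c: 1, d: -1, e: ⊤, f: -2}
Applying B3's transfer function to that IN value gives OUT[B3] (row B3 above).

Answer: {a: ⊤, b: -2, c: 1, d: -1, e: ⊤, f: 4}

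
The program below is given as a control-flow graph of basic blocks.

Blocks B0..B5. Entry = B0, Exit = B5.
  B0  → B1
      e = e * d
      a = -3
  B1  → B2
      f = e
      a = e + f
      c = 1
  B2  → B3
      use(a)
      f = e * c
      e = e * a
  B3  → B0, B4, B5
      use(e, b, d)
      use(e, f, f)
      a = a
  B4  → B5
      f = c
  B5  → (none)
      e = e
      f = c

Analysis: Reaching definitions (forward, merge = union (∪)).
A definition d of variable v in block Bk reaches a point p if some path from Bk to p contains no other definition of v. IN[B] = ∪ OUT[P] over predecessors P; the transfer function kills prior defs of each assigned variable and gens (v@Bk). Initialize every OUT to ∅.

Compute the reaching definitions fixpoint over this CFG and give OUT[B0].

Converged values:
  B0: | IN={a@B3, c@B1, e@B2, f@B2} | OUT={a@B0, c@B1, e@B0, f@B2}
  B1: | IN={a@B0, c@B1, e@B0, f@B2} | OUT={a@B1, c@B1, e@B0, f@B1}
  B2: | IN={a@B1, c@B1, e@B0, f@B1} | OUT={a@B1, c@B1, e@B2, f@B2}
  B3: | IN={a@B1, c@B1, e@B2, f@B2} | OUT={a@B3, c@B1, e@B2, f@B2}
  B4: | IN={a@B3, c@B1, e@B2, f@B2} | OUT={a@B3, c@B1, e@B2, f@B4}
  B5: | IN={a@B3, c@B1, e@B2, f@B2, f@B4} | OUT={a@B3, c@B1, e@B5, f@B5}

Merge at B0 (entry node, so the boundary value {} is joined with the incoming edge(s)): IN[B0] = {} ⊔ OUT[B3] = {a@B3, c@B1, e@B2, f@B2}
Applying B0's transfer function to that IN value gives OUT[B0] (row B0 above).

Answer: {a@B0, c@B1, e@B0, f@B2}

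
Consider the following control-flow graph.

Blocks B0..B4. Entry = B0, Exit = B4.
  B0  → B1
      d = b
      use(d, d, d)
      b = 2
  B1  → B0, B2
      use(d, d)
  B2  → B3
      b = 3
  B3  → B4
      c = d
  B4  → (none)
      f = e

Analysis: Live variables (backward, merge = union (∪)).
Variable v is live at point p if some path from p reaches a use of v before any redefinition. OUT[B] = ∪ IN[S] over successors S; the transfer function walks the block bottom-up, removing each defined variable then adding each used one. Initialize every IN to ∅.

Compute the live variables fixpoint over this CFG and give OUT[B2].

Answer: {d, e}

Working:
Per-block solution:
  B0:   IN={b, e}   OUT={b, d, e}
  B1:   IN={b, d, e}   OUT={b, d, e}
  B2:   IN={d, e}   OUT={d, e}
  B3:   IN={d, e}   OUT={e}
  B4:   IN={e}   OUT={}

Merge at B2: OUT[B2] = IN[B3] = {d, e}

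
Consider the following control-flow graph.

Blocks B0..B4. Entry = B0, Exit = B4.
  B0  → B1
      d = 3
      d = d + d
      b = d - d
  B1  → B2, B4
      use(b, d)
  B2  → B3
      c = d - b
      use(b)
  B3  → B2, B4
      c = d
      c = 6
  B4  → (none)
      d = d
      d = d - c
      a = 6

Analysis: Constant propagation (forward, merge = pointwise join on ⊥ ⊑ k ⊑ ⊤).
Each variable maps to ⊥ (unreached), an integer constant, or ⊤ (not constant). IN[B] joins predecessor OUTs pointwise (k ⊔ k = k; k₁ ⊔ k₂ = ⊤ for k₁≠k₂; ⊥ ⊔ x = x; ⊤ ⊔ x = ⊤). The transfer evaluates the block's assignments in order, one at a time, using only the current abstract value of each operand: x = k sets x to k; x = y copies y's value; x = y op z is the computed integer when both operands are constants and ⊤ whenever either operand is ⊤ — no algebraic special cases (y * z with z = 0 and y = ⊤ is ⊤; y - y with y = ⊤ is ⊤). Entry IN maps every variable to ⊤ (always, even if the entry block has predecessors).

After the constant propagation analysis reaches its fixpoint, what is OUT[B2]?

Answer: {a: ⊤, b: 0, c: 6, d: 6, e: ⊤, f: ⊤}

Working:
Per-block solution:
  B0:   IN=(all ⊤)   OUT={b:0, d:6; rest ⊤}
  B1:   IN={b:0, d:6; rest ⊤}   OUT={b:0, d:6; rest ⊤}
  B2:   IN={b:0, d:6; rest ⊤}   OUT={b:0, c:6, d:6; rest ⊤}
  B3:   IN={b:0, c:6, d:6; rest ⊤}   OUT={b:0, c:6, d:6; rest ⊤}
  B4:   IN={b:0, d:6; rest ⊤}   OUT={a:6, b:0; rest ⊤}

Merge at B2: IN[B2] = OUT[B1] ⊔ OUT[B3] = {a: ⊤, b: 0, c: ⊤, d: 6, e: ⊤, f: ⊤}
Applying B2's transfer function to that IN value gives OUT[B2] (row B2 above).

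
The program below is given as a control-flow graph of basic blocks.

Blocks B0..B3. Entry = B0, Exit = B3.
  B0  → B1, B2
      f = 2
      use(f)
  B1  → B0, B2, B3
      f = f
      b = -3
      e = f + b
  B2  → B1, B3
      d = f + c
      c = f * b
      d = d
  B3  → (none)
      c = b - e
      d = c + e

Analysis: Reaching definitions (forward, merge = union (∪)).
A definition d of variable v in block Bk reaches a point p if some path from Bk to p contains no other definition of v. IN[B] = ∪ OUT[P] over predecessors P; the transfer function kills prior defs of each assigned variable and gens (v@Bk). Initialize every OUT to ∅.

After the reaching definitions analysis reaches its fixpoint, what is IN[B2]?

Fixpoint table:
  B0:  IN={b@B1, c@B2, d@B2, e@B1, f@B1}  OUT={b@B1, c@B2, d@B2, e@B1, f@B0}
  B1:  IN={b@B1, c@B2, d@B2, e@B1, f@B0, f@B1}  OUT={b@B1, c@B2, d@B2, e@B1, f@B1}
  B2:  IN={b@B1, c@B2, d@B2, e@B1, f@B0, f@B1}  OUT={b@B1, c@B2, d@B2, e@B1, f@B0, f@B1}
  B3:  IN={b@B1, c@B2, d@B2, e@B1, f@B0, f@B1}  OUT={b@B1, c@B3, d@B3, e@B1, f@B0, f@B1}

Merge at B2: IN[B2] = OUT[B0] ⊔ OUT[B1] = {b@B1, c@B2, d@B2, e@B1, f@B0, f@B1}

Answer: {b@B1, c@B2, d@B2, e@B1, f@B0, f@B1}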